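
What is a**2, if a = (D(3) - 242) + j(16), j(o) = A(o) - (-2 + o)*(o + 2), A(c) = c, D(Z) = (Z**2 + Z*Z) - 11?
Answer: 221841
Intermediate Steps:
D(Z) = -11 + 2*Z**2 (D(Z) = (Z**2 + Z**2) - 11 = 2*Z**2 - 11 = -11 + 2*Z**2)
j(o) = o - (-2 + o)*(2 + o) (j(o) = o - (-2 + o)*(o + 2) = o - (-2 + o)*(2 + o))
a = -471 (a = ((-11 + 2*3**2) - 242) + (4 + 16 - 1*16**2) = ((-11 + 2*9) - 242) + (4 + 16 - 1*256) = ((-11 + 18) - 242) + (4 + 16 - 256) = (7 - 242) - 236 = -235 - 236 = -471)
a**2 = (-471)**2 = 221841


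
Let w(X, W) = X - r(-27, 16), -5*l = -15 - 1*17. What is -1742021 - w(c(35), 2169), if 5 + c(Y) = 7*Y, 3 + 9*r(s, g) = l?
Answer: -78401728/45 ≈ -1.7423e+6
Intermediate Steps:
l = 32/5 (l = -(-15 - 1*17)/5 = -(-15 - 17)/5 = -1/5*(-32) = 32/5 ≈ 6.4000)
r(s, g) = 17/45 (r(s, g) = -1/3 + (1/9)*(32/5) = -1/3 + 32/45 = 17/45)
c(Y) = -5 + 7*Y
w(X, W) = -17/45 + X (w(X, W) = X - 1*17/45 = X - 17/45 = -17/45 + X)
-1742021 - w(c(35), 2169) = -1742021 - (-17/45 + (-5 + 7*35)) = -1742021 - (-17/45 + (-5 + 245)) = -1742021 - (-17/45 + 240) = -1742021 - 1*10783/45 = -1742021 - 10783/45 = -78401728/45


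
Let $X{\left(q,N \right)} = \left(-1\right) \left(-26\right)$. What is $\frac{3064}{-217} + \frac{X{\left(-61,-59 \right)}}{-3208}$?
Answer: $- \frac{4917477}{348068} \approx -14.128$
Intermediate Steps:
$X{\left(q,N \right)} = 26$
$\frac{3064}{-217} + \frac{X{\left(-61,-59 \right)}}{-3208} = \frac{3064}{-217} + \frac{26}{-3208} = 3064 \left(- \frac{1}{217}\right) + 26 \left(- \frac{1}{3208}\right) = - \frac{3064}{217} - \frac{13}{1604} = - \frac{4917477}{348068}$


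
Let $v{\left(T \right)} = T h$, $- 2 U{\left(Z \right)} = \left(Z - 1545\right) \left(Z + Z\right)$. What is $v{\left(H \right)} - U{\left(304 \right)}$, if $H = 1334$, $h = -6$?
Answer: $-385268$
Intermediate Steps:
$U{\left(Z \right)} = - Z \left(-1545 + Z\right)$ ($U{\left(Z \right)} = - \frac{\left(Z - 1545\right) \left(Z + Z\right)}{2} = - \frac{\left(-1545 + Z\right) 2 Z}{2} = - \frac{2 Z \left(-1545 + Z\right)}{2} = - Z \left(-1545 + Z\right)$)
$v{\left(T \right)} = - 6 T$ ($v{\left(T \right)} = T \left(-6\right) = - 6 T$)
$v{\left(H \right)} - U{\left(304 \right)} = \left(-6\right) 1334 - 304 \left(1545 - 304\right) = -8004 - 304 \left(1545 - 304\right) = -8004 - 304 \cdot 1241 = -8004 - 377264 = -385268$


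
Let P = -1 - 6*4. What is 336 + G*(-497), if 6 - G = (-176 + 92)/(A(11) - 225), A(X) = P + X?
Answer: -590646/239 ≈ -2471.3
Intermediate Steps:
P = -25 (P = -1 - 1*24 = -1 - 24 = -25)
A(X) = -25 + X
G = 1350/239 (G = 6 - (-176 + 92)/((-25 + 11) - 225) = 6 - (-84)/(-14 - 225) = 6 - (-84)/(-239) = 6 - (-84)*(-1)/239 = 6 - 1*84/239 = 6 - 84/239 = 1350/239 ≈ 5.6485)
336 + G*(-497) = 336 + (1350/239)*(-497) = 336 - 670950/239 = -590646/239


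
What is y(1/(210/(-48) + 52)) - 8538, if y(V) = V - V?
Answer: -8538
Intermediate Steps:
y(V) = 0
y(1/(210/(-48) + 52)) - 8538 = 0 - 8538 = -8538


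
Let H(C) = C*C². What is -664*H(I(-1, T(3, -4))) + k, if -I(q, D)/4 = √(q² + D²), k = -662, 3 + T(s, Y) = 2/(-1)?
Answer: -662 + 1104896*√26 ≈ 5.6332e+6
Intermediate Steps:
T(s, Y) = -5 (T(s, Y) = -3 + 2/(-1) = -3 + 2*(-1) = -3 - 2 = -5)
I(q, D) = -4*√(D² + q²) (I(q, D) = -4*√(q² + D²) = -4*√(D² + q²))
H(C) = C³
-664*H(I(-1, T(3, -4))) + k = -664*(-64*((-5)² + (-1)²)^(3/2)) - 662 = -664*(-64*(25 + 1)^(3/2)) - 662 = -664*(-1664*√26) - 662 = -(-1104896)*√26 - 662 = 1104896*√26 - 662 = -662 + 1104896*√26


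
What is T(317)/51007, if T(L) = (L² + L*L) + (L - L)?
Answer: 200978/51007 ≈ 3.9402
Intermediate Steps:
T(L) = 2*L² (T(L) = (L² + L²) + 0 = 2*L² + 0 = 2*L²)
T(317)/51007 = (2*317²)/51007 = (2*100489)*(1/51007) = 200978*(1/51007) = 200978/51007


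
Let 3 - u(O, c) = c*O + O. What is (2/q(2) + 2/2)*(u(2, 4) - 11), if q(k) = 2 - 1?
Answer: -54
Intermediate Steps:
q(k) = 1
u(O, c) = 3 - O - O*c (u(O, c) = 3 - (c*O + O) = 3 - (O*c + O) = 3 - (O + O*c) = 3 + (-O - O*c) = 3 - O - O*c)
(2/q(2) + 2/2)*(u(2, 4) - 11) = (2/1 + 2/2)*((3 - 1*2 - 1*2*4) - 11) = (2*1 + 2*(½))*((3 - 2 - 8) - 11) = (2 + 1)*(-7 - 11) = 3*(-18) = -54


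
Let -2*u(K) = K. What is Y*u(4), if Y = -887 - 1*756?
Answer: 3286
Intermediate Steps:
u(K) = -K/2
Y = -1643 (Y = -887 - 756 = -1643)
Y*u(4) = -(-1643)*4/2 = -1643*(-2) = 3286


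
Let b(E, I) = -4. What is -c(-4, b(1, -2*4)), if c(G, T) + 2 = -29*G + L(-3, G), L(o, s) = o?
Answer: -111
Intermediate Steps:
c(G, T) = -5 - 29*G (c(G, T) = -2 + (-29*G - 3) = -2 + (-3 - 29*G) = -5 - 29*G)
-c(-4, b(1, -2*4)) = -(-5 - 29*(-4)) = -(-5 + 116) = -1*111 = -111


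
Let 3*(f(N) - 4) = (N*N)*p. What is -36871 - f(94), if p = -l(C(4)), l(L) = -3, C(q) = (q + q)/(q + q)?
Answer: -45711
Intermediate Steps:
C(q) = 1 (C(q) = (2*q)/((2*q)) = (2*q)*(1/(2*q)) = 1)
p = 3 (p = -1*(-3) = 3)
f(N) = 4 + N² (f(N) = 4 + ((N*N)*3)/3 = 4 + (N²*3)/3 = 4 + (3*N²)/3 = 4 + N²)
-36871 - f(94) = -36871 - (4 + 94²) = -36871 - (4 + 8836) = -36871 - 1*8840 = -36871 - 8840 = -45711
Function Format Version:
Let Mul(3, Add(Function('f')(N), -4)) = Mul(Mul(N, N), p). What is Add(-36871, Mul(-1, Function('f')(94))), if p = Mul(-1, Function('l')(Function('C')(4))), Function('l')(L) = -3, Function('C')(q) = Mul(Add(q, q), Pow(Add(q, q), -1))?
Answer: -45711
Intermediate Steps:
Function('C')(q) = 1 (Function('C')(q) = Mul(Mul(2, q), Pow(Mul(2, q), -1)) = Mul(Mul(2, q), Mul(Rational(1, 2), Pow(q, -1))) = 1)
p = 3 (p = Mul(-1, -3) = 3)
Function('f')(N) = Add(4, Pow(N, 2)) (Function('f')(N) = Add(4, Mul(Rational(1, 3), Mul(Mul(N, N), 3))) = Add(4, Mul(Rational(1, 3), Mul(Pow(N, 2), 3))) = Add(4, Mul(Rational(1, 3), Mul(3, Pow(N, 2)))) = Add(4, Pow(N, 2)))
Add(-36871, Mul(-1, Function('f')(94))) = Add(-36871, Mul(-1, Add(4, Pow(94, 2)))) = Add(-36871, Mul(-1, Add(4, 8836))) = Add(-36871, Mul(-1, 8840)) = Add(-36871, -8840) = -45711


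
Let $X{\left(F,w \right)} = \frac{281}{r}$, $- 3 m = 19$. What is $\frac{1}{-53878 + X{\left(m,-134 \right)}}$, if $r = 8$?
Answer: $- \frac{8}{430743} \approx -1.8573 \cdot 10^{-5}$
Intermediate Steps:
$m = - \frac{19}{3}$ ($m = \left(- \frac{1}{3}\right) 19 = - \frac{19}{3} \approx -6.3333$)
$X{\left(F,w \right)} = \frac{281}{8}$
$\frac{1}{-53878 + X{\left(m,-134 \right)}} = \frac{1}{-53878 + \frac{281}{8}} = \frac{1}{- \frac{430743}{8}} = - \frac{8}{430743}$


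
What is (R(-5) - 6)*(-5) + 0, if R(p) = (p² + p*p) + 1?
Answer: -225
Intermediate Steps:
R(p) = 1 + 2*p² (R(p) = (p² + p²) + 1 = 2*p² + 1 = 1 + 2*p²)
(R(-5) - 6)*(-5) + 0 = ((1 + 2*(-5)²) - 6)*(-5) + 0 = ((1 + 2*25) - 6)*(-5) + 0 = ((1 + 50) - 6)*(-5) + 0 = (51 - 6)*(-5) + 0 = 45*(-5) + 0 = -225 + 0 = -225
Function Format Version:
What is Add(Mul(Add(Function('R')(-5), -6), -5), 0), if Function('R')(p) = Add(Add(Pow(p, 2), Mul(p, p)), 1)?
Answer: -225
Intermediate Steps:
Function('R')(p) = Add(1, Mul(2, Pow(p, 2))) (Function('R')(p) = Add(Add(Pow(p, 2), Pow(p, 2)), 1) = Add(Mul(2, Pow(p, 2)), 1) = Add(1, Mul(2, Pow(p, 2))))
Add(Mul(Add(Function('R')(-5), -6), -5), 0) = Add(Mul(Add(Add(1, Mul(2, Pow(-5, 2))), -6), -5), 0) = Add(Mul(Add(Add(1, Mul(2, 25)), -6), -5), 0) = Add(Mul(Add(Add(1, 50), -6), -5), 0) = Add(Mul(Add(51, -6), -5), 0) = Add(Mul(45, -5), 0) = Add(-225, 0) = -225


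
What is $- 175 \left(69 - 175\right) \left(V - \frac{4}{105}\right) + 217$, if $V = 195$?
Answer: $\frac{10850281}{3} \approx 3.6168 \cdot 10^{6}$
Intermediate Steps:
$- 175 \left(69 - 175\right) \left(V - \frac{4}{105}\right) + 217 = - 175 \left(69 - 175\right) \left(195 - \frac{4}{105}\right) + 217 = - 175 \left(- 106 \left(195 - \frac{4}{105}\right)\right) + 217 = - 175 \left(\left(-106\right) \frac{20471}{105}\right) + 217 = \left(-175\right) \left(- \frac{2169926}{105}\right) + 217 = \frac{10849630}{3} + 217 = \frac{10850281}{3}$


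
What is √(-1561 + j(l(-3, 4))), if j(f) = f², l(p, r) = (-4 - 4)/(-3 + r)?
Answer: I*√1497 ≈ 38.691*I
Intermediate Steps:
l(p, r) = -8/(-3 + r)
√(-1561 + j(l(-3, 4))) = √(-1561 + (-8/(-3 + 4))²) = √(-1561 + (-8/1)²) = √(-1561 + (-8*1)²) = √(-1561 + (-8)²) = √(-1561 + 64) = √(-1497) = I*√1497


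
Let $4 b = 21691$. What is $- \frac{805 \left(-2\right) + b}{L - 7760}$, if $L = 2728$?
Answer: $\frac{15251}{20128} \approx 0.7577$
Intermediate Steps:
$b = \frac{21691}{4}$ ($b = \frac{1}{4} \cdot 21691 = \frac{21691}{4} \approx 5422.8$)
$- \frac{805 \left(-2\right) + b}{L - 7760} = - \frac{805 \left(-2\right) + \frac{21691}{4}}{2728 - 7760} = - \frac{-1610 + \frac{21691}{4}}{-5032} = - \frac{15251 \left(-1\right)}{4 \cdot 5032} = \left(-1\right) \left(- \frac{15251}{20128}\right) = \frac{15251}{20128}$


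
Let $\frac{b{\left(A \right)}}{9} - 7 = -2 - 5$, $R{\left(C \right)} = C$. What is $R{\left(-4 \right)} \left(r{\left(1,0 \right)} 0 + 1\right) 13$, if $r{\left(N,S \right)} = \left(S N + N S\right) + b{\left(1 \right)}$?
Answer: $-52$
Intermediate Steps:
$b{\left(A \right)} = 0$ ($b{\left(A \right)} = 63 + 9 \left(-2 - 5\right) = 63 + 9 \left(-7\right) = 63 - 63 = 0$)
$r{\left(N,S \right)} = 2 N S$ ($r{\left(N,S \right)} = \left(S N + N S\right) + 0 = \left(N S + N S\right) + 0 = 2 N S + 0 = 2 N S$)
$R{\left(-4 \right)} \left(r{\left(1,0 \right)} 0 + 1\right) 13 = - 4 \left(2 \cdot 1 \cdot 0 \cdot 0 + 1\right) 13 = - 4 \left(0 \cdot 0 + 1\right) 13 = - 4 \left(0 + 1\right) 13 = \left(-4\right) 1 \cdot 13 = \left(-4\right) 13 = -52$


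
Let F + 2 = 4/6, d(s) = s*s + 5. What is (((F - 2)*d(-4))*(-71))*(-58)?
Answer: -288260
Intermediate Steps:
d(s) = 5 + s² (d(s) = s² + 5 = 5 + s²)
F = -4/3 (F = -2 + 4/6 = -2 + 4*(⅙) = -2 + ⅔ = -4/3 ≈ -1.3333)
(((F - 2)*d(-4))*(-71))*(-58) = (((-4/3 - 2)*(5 + (-4)²))*(-71))*(-58) = (-10*(5 + 16)/3*(-71))*(-58) = (-10/3*21*(-71))*(-58) = -70*(-71)*(-58) = 4970*(-58) = -288260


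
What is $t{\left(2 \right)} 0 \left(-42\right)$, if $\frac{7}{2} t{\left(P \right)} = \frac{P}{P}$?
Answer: $0$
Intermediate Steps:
$t{\left(P \right)} = \frac{2}{7}$ ($t{\left(P \right)} = \frac{2 \frac{P}{P}}{7} = \frac{2}{7} \cdot 1 = \frac{2}{7}$)
$t{\left(2 \right)} 0 \left(-42\right) = \frac{2}{7} \cdot 0 \left(-42\right) = 0 \left(-42\right) = 0$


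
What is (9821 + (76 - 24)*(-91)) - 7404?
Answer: -2315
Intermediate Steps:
(9821 + (76 - 24)*(-91)) - 7404 = (9821 + 52*(-91)) - 7404 = (9821 - 4732) - 7404 = 5089 - 7404 = -2315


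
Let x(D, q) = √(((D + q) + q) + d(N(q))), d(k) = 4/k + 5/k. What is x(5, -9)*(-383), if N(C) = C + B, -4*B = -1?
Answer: -383*I*√17185/35 ≈ -1434.5*I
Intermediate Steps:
B = ¼ (B = -¼*(-1) = ¼ ≈ 0.25000)
N(C) = ¼ + C (N(C) = C + ¼ = ¼ + C)
d(k) = 9/k
x(D, q) = √(D + 2*q + 9/(¼ + q)) (x(D, q) = √(((D + q) + q) + 9/(¼ + q)) = √((D + 2*q) + 9/(¼ + q)) = √(D + 2*q + 9/(¼ + q)))
x(5, -9)*(-383) = √((36 + (1 + 4*(-9))*(5 + 2*(-9)))/(1 + 4*(-9)))*(-383) = √((36 + (1 - 36)*(5 - 18))/(1 - 36))*(-383) = √((36 - 35*(-13))/(-35))*(-383) = √(-(36 + 455)/35)*(-383) = √(-1/35*491)*(-383) = √(-491/35)*(-383) = (I*√17185/35)*(-383) = -383*I*√17185/35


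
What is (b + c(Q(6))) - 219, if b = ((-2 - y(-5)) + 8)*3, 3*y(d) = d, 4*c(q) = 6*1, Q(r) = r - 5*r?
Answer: -389/2 ≈ -194.50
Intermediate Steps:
Q(r) = -4*r
c(q) = 3/2 (c(q) = (6*1)/4 = (¼)*6 = 3/2)
y(d) = d/3
b = 23 (b = ((-2 - (-5)/3) + 8)*3 = ((-2 - 1*(-5/3)) + 8)*3 = ((-2 + 5/3) + 8)*3 = (-⅓ + 8)*3 = (23/3)*3 = 23)
(b + c(Q(6))) - 219 = (23 + 3/2) - 219 = 49/2 - 219 = -389/2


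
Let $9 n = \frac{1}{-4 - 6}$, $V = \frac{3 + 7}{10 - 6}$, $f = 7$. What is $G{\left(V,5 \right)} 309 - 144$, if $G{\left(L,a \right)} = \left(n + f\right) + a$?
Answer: $\frac{106817}{30} \approx 3560.6$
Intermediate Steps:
$V = \frac{5}{2}$ ($V = \frac{10}{10 - 6} = \frac{10}{4} = 10 \cdot \frac{1}{4} = \frac{5}{2} \approx 2.5$)
$n = - \frac{1}{90}$ ($n = \frac{1}{9 \left(-4 - 6\right)} = \frac{1}{9 \left(-10\right)} = \frac{1}{9} \left(- \frac{1}{10}\right) = - \frac{1}{90} \approx -0.011111$)
$G{\left(L,a \right)} = \frac{629}{90} + a$ ($G{\left(L,a \right)} = \left(- \frac{1}{90} + 7\right) + a = \frac{629}{90} + a$)
$G{\left(V,5 \right)} 309 - 144 = \left(\frac{629}{90} + 5\right) 309 - 144 = \frac{1079}{90} \cdot 309 - 144 = \frac{111137}{30} - 144 = \frac{106817}{30}$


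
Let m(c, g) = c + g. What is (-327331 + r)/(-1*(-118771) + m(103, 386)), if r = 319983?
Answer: -1837/29815 ≈ -0.061613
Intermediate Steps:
(-327331 + r)/(-1*(-118771) + m(103, 386)) = (-327331 + 319983)/(-1*(-118771) + (103 + 386)) = -7348/(118771 + 489) = -7348/119260 = -7348*1/119260 = -1837/29815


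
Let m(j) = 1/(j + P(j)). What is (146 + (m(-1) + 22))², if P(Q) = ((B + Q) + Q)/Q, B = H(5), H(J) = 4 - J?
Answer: 113569/4 ≈ 28392.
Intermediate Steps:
B = -1 (B = 4 - 1*5 = 4 - 5 = -1)
P(Q) = (-1 + 2*Q)/Q (P(Q) = ((-1 + Q) + Q)/Q = (-1 + 2*Q)/Q)
m(j) = 1/(2 + j - 1/j) (m(j) = 1/(j + (2 - 1/j)) = 1/(2 + j - 1/j))
(146 + (m(-1) + 22))² = (146 + (-1/(-1 - (2 - 1)) + 22))² = (146 + (-1/(-1 - 1*1) + 22))² = (146 + (-1/(-1 - 1) + 22))² = (146 + (-1/(-2) + 22))² = (146 + (-1*(-½) + 22))² = (146 + (½ + 22))² = (146 + 45/2)² = (337/2)² = 113569/4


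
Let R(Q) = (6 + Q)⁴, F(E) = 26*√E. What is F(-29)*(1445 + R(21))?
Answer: 13855036*I*√29 ≈ 7.4612e+7*I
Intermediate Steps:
F(-29)*(1445 + R(21)) = (26*√(-29))*(1445 + (6 + 21)⁴) = (26*(I*√29))*(1445 + 27⁴) = (26*I*√29)*(1445 + 531441) = (26*I*√29)*532886 = 13855036*I*√29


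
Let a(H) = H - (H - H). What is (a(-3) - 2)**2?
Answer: 25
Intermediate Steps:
a(H) = H (a(H) = H - 1*0 = H + 0 = H)
(a(-3) - 2)**2 = (-3 - 2)**2 = (-5)**2 = 25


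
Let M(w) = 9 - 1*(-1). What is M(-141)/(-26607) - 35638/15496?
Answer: -474187613/206151036 ≈ -2.3002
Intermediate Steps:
M(w) = 10 (M(w) = 9 + 1 = 10)
M(-141)/(-26607) - 35638/15496 = 10/(-26607) - 35638/15496 = 10*(-1/26607) - 35638*1/15496 = -10/26607 - 17819/7748 = -474187613/206151036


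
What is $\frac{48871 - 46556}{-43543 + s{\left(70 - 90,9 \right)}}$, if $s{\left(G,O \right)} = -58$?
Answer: $- \frac{2315}{43601} \approx -0.053095$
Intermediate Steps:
$\frac{48871 - 46556}{-43543 + s{\left(70 - 90,9 \right)}} = \frac{48871 - 46556}{-43543 - 58} = \frac{2315}{-43601} = 2315 \left(- \frac{1}{43601}\right) = - \frac{2315}{43601}$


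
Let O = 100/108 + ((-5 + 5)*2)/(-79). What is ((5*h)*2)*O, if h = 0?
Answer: 0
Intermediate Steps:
O = 25/27 (O = 100*(1/108) + (0*2)*(-1/79) = 25/27 + 0*(-1/79) = 25/27 + 0 = 25/27 ≈ 0.92593)
((5*h)*2)*O = ((5*0)*2)*(25/27) = (0*2)*(25/27) = 0*(25/27) = 0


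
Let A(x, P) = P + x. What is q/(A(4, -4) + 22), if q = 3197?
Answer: 3197/22 ≈ 145.32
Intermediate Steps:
q/(A(4, -4) + 22) = 3197/((-4 + 4) + 22) = 3197/(0 + 22) = 3197/22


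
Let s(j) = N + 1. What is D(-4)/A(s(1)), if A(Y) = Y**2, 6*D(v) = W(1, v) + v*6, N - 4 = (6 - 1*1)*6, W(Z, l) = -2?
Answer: -13/3675 ≈ -0.0035374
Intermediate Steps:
N = 34 (N = 4 + (6 - 1*1)*6 = 4 + (6 - 1)*6 = 4 + 5*6 = 4 + 30 = 34)
s(j) = 35 (s(j) = 34 + 1 = 35)
D(v) = -1/3 + v (D(v) = (-2 + v*6)/6 = (-2 + 6*v)/6 = -1/3 + v)
D(-4)/A(s(1)) = (-1/3 - 4)/(35**2) = -13/3/1225 = -13/3*1/1225 = -13/3675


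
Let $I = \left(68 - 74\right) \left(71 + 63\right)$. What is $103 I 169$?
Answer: $-13995228$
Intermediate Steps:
$I = -804$ ($I = \left(68 - 74\right) 134 = \left(-6\right) 134 = -804$)
$103 I 169 = 103 \left(-804\right) 169 = \left(-82812\right) 169 = -13995228$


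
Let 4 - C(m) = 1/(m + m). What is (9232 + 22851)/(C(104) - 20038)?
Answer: -6673264/4167073 ≈ -1.6014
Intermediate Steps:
C(m) = 4 - 1/(2*m) (C(m) = 4 - 1/(m + m) = 4 - 1/(2*m))
(9232 + 22851)/(C(104) - 20038) = (9232 + 22851)/((4 - ½/104) - 20038) = 32083/((4 - ½*1/104) - 20038) = 32083/((4 - 1/208) - 20038) = 32083/(831/208 - 20038) = 32083/(-4167073/208) = 32083*(-208/4167073) = -6673264/4167073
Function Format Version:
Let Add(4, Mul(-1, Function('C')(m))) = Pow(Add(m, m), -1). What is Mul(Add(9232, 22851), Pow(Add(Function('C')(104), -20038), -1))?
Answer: Rational(-6673264, 4167073) ≈ -1.6014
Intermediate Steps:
Function('C')(m) = Add(4, Mul(Rational(-1, 2), Pow(m, -1))) (Function('C')(m) = Add(4, Mul(-1, Pow(Add(m, m), -1))) = Add(4, Mul(-1, Pow(Mul(2, m), -1))) = Add(4, Mul(-1, Mul(Rational(1, 2), Pow(m, -1)))) = Add(4, Mul(Rational(-1, 2), Pow(m, -1))))
Mul(Add(9232, 22851), Pow(Add(Function('C')(104), -20038), -1)) = Mul(Add(9232, 22851), Pow(Add(Add(4, Mul(Rational(-1, 2), Pow(104, -1))), -20038), -1)) = Mul(32083, Pow(Add(Add(4, Mul(Rational(-1, 2), Rational(1, 104))), -20038), -1)) = Mul(32083, Pow(Add(Add(4, Rational(-1, 208)), -20038), -1)) = Mul(32083, Pow(Add(Rational(831, 208), -20038), -1)) = Mul(32083, Pow(Rational(-4167073, 208), -1)) = Mul(32083, Rational(-208, 4167073)) = Rational(-6673264, 4167073)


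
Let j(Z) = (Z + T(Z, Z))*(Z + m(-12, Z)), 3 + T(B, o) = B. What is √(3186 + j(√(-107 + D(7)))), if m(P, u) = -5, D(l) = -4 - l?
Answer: √(2965 - 13*I*√118) ≈ 54.467 - 1.2963*I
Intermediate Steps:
T(B, o) = -3 + B
j(Z) = (-5 + Z)*(-3 + 2*Z) (j(Z) = (Z + (-3 + Z))*(Z - 5) = (-3 + 2*Z)*(-5 + Z) = (-5 + Z)*(-3 + 2*Z))
√(3186 + j(√(-107 + D(7)))) = √(3186 + (15 - 13*√(-107 + (-4 - 1*7)) + 2*(√(-107 + (-4 - 1*7)))²)) = √(3186 + (15 - 13*√(-107 + (-4 - 7)) + 2*(√(-107 + (-4 - 7)))²)) = √(3186 + (15 - 13*√(-107 - 11) + 2*(√(-107 - 11))²)) = √(3186 + (15 - 13*I*√118 + 2*(√(-118))²)) = √(3186 + (15 - 13*I*√118 + 2*(I*√118)²)) = √(3186 + (15 - 13*I*√118 + 2*(-118))) = √(3186 + (15 - 13*I*√118 - 236)) = √(3186 + (-221 - 13*I*√118)) = √(2965 - 13*I*√118)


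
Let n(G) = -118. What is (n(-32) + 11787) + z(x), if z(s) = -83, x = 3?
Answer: 11586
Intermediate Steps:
(n(-32) + 11787) + z(x) = (-118 + 11787) - 83 = 11669 - 83 = 11586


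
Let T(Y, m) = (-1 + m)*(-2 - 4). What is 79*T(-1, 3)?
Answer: -948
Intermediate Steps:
T(Y, m) = 6 - 6*m (T(Y, m) = (-1 + m)*(-6) = 6 - 6*m)
79*T(-1, 3) = 79*(6 - 6*3) = 79*(6 - 18) = 79*(-12) = -948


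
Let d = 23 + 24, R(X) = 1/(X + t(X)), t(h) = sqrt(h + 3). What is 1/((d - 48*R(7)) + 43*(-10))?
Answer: -5091/1993517 - 16*sqrt(10)/1993517 ≈ -0.0025792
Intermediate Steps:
t(h) = sqrt(3 + h)
R(X) = 1/(X + sqrt(3 + X))
d = 47
1/((d - 48*R(7)) + 43*(-10)) = 1/((47 - 48/(7 + sqrt(3 + 7))) + 43*(-10)) = 1/((47 - 48/(7 + sqrt(10))) - 430) = 1/(-383 - 48/(7 + sqrt(10)))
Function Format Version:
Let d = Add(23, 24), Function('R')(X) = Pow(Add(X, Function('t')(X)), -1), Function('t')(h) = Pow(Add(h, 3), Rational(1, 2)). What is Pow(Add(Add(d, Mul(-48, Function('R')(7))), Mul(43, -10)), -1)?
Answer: Add(Rational(-5091, 1993517), Mul(Rational(-16, 1993517), Pow(10, Rational(1, 2)))) ≈ -0.0025792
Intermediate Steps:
Function('t')(h) = Pow(Add(3, h), Rational(1, 2))
Function('R')(X) = Pow(Add(X, Pow(Add(3, X), Rational(1, 2))), -1)
d = 47
Pow(Add(Add(d, Mul(-48, Function('R')(7))), Mul(43, -10)), -1) = Pow(Add(Add(47, Mul(-48, Pow(Add(7, Pow(Add(3, 7), Rational(1, 2))), -1))), Mul(43, -10)), -1) = Pow(Add(Add(47, Mul(-48, Pow(Add(7, Pow(10, Rational(1, 2))), -1))), -430), -1) = Pow(Add(-383, Mul(-48, Pow(Add(7, Pow(10, Rational(1, 2))), -1))), -1)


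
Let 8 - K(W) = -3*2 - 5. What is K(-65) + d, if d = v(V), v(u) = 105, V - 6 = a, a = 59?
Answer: 124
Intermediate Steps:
V = 65 (V = 6 + 59 = 65)
K(W) = 19 (K(W) = 8 - (-3*2 - 5) = 8 - (-6 - 5) = 8 - 1*(-11) = 8 + 11 = 19)
d = 105
K(-65) + d = 19 + 105 = 124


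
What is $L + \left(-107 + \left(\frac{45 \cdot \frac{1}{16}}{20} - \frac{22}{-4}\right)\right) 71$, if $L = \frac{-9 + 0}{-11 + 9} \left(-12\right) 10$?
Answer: $- \frac{495137}{64} \approx -7736.5$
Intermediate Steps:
$L = -540$ ($L = - \frac{9}{-2} \left(-12\right) 10 = \left(-9\right) \left(- \frac{1}{2}\right) \left(-12\right) 10 = \frac{9}{2} \left(-12\right) 10 = \left(-54\right) 10 = -540$)
$L + \left(-107 + \left(\frac{45 \cdot \frac{1}{16}}{20} - \frac{22}{-4}\right)\right) 71 = -540 + \left(-107 + \left(\frac{45 \cdot \frac{1}{16}}{20} - \frac{22}{-4}\right)\right) 71 = -540 + \left(-107 + \left(45 \cdot \frac{1}{16} \cdot \frac{1}{20} - - \frac{11}{2}\right)\right) 71 = -540 + \left(-107 + \left(\frac{45}{16} \cdot \frac{1}{20} + \frac{11}{2}\right)\right) 71 = -540 + \left(-107 + \left(\frac{9}{64} + \frac{11}{2}\right)\right) 71 = -540 + \left(-107 + \frac{361}{64}\right) 71 = -540 - \frac{460577}{64} = - \frac{495137}{64}$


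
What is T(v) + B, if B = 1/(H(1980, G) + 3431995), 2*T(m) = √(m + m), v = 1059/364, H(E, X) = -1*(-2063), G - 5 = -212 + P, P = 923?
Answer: 1/3434058 + √192738/364 ≈ 1.2061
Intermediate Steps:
G = 716 (G = 5 + (-212 + 923) = 5 + 711 = 716)
H(E, X) = 2063
v = 1059/364 (v = 1059*(1/364) = 1059/364 ≈ 2.9093)
T(m) = √2*√m/2 (T(m) = √(m + m)/2 = √(2*m)/2 = (√2*√m)/2 = √2*√m/2)
B = 1/3434058 (B = 1/(2063 + 3431995) = 1/3434058 ≈ 2.9120e-7)
T(v) + B = √2*√(1059/364)/2 + 1/3434058 = √2*(√96369/182)/2 + 1/3434058 = √192738/364 + 1/3434058 = 1/3434058 + √192738/364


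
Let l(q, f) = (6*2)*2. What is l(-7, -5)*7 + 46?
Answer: 214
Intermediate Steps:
l(q, f) = 24 (l(q, f) = 12*2 = 24)
l(-7, -5)*7 + 46 = 24*7 + 46 = 168 + 46 = 214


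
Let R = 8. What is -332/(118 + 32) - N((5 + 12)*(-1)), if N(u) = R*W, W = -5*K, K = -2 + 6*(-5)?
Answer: -96166/75 ≈ -1282.2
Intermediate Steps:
K = -32 (K = -2 - 30 = -32)
W = 160 (W = -5*(-32) = 160)
N(u) = 1280 (N(u) = 8*160 = 1280)
-332/(118 + 32) - N((5 + 12)*(-1)) = -332/(118 + 32) - 1*1280 = -332/150 - 1280 = (1/150)*(-332) - 1280 = -166/75 - 1280 = -96166/75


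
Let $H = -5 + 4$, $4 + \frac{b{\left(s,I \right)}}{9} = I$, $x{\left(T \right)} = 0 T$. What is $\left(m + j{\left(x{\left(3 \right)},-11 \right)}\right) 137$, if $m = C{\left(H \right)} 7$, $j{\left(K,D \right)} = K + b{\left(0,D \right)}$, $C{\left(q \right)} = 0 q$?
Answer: $-18495$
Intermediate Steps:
$x{\left(T \right)} = 0$
$b{\left(s,I \right)} = -36 + 9 I$
$H = -1$
$C{\left(q \right)} = 0$
$j{\left(K,D \right)} = -36 + K + 9 D$ ($j{\left(K,D \right)} = K + \left(-36 + 9 D\right) = -36 + K + 9 D$)
$m = 0$ ($m = 0 \cdot 7 = 0$)
$\left(m + j{\left(x{\left(3 \right)},-11 \right)}\right) 137 = \left(0 + \left(-36 + 0 + 9 \left(-11\right)\right)\right) 137 = \left(0 - 135\right) 137 = \left(-135\right) 137 = -18495$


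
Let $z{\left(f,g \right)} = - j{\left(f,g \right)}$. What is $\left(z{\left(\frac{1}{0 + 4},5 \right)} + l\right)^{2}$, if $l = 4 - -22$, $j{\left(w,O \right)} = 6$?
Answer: $400$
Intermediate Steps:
$z{\left(f,g \right)} = -6$ ($z{\left(f,g \right)} = \left(-1\right) 6 = -6$)
$l = 26$ ($l = 4 + 22 = 26$)
$\left(z{\left(\frac{1}{0 + 4},5 \right)} + l\right)^{2} = \left(-6 + 26\right)^{2} = 20^{2} = 400$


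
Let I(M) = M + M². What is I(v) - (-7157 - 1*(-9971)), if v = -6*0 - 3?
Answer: -2808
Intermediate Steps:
v = -3 (v = 0 - 3 = -3)
I(v) - (-7157 - 1*(-9971)) = -3*(1 - 3) - (-7157 - 1*(-9971)) = -3*(-2) - (-7157 + 9971) = 6 - 1*2814 = 6 - 2814 = -2808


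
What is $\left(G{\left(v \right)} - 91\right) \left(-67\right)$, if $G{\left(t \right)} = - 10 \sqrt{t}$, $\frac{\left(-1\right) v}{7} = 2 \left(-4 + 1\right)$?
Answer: $6097 + 670 \sqrt{42} \approx 10439.0$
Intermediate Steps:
$v = 42$ ($v = - 7 \cdot 2 \left(-4 + 1\right) = - 7 \cdot 2 \left(-3\right) = \left(-7\right) \left(-6\right) = 42$)
$\left(G{\left(v \right)} - 91\right) \left(-67\right) = \left(- 10 \sqrt{42} - 91\right) \left(-67\right) = \left(-91 - 10 \sqrt{42}\right) \left(-67\right) = 6097 + 670 \sqrt{42}$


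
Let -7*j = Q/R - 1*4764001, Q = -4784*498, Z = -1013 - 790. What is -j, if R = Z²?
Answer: -5162286569747/7585221 ≈ -6.8057e+5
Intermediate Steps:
Z = -1803
Q = -2382432
R = 3250809 (R = (-1803)² = 3250809)
j = 5162286569747/7585221 (j = -(-2382432/3250809 - 1*4764001)/7 = -(-2382432*1/3250809 - 4764001)/7 = -(-794144/1083603 - 4764001)/7 = -⅐*(-5162286569747/1083603) = 5162286569747/7585221 ≈ 6.8057e+5)
-j = -1*5162286569747/7585221 = -5162286569747/7585221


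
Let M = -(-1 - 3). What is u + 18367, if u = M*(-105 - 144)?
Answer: 17371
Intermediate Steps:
M = 4 (M = -1*(-4) = 4)
u = -996 (u = 4*(-105 - 144) = 4*(-249) = -996)
u + 18367 = -996 + 18367 = 17371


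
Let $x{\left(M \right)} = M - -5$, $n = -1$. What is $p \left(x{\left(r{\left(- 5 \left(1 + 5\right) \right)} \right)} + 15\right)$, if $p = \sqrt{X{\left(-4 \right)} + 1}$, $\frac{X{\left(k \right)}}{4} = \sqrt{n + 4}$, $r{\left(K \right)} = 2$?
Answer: $22 \sqrt{1 + 4 \sqrt{3}} \approx 61.946$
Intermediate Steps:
$X{\left(k \right)} = 4 \sqrt{3}$ ($X{\left(k \right)} = 4 \sqrt{-1 + 4} = 4 \sqrt{3}$)
$p = \sqrt{1 + 4 \sqrt{3}}$ ($p = \sqrt{4 \sqrt{3} + 1} = \sqrt{1 + 4 \sqrt{3}} \approx 2.8157$)
$x{\left(M \right)} = 5 + M$ ($x{\left(M \right)} = M + 5 = 5 + M$)
$p \left(x{\left(r{\left(- 5 \left(1 + 5\right) \right)} \right)} + 15\right) = \sqrt{1 + 4 \sqrt{3}} \left(\left(5 + 2\right) + 15\right) = \sqrt{1 + 4 \sqrt{3}} \left(7 + 15\right) = \sqrt{1 + 4 \sqrt{3}} \cdot 22 = 22 \sqrt{1 + 4 \sqrt{3}}$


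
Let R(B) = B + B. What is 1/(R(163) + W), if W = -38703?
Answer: -1/38377 ≈ -2.6057e-5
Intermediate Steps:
R(B) = 2*B
1/(R(163) + W) = 1/(2*163 - 38703) = 1/(326 - 38703) = 1/(-38377) = -1/38377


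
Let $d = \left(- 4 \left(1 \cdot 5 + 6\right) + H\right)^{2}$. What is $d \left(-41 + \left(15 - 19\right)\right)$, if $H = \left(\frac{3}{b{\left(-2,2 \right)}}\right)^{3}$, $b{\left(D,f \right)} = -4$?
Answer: $- \frac{363719205}{4096} \approx -88799.0$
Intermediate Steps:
$H = - \frac{27}{64}$ ($H = \left(\frac{3}{-4}\right)^{3} = \left(3 \left(- \frac{1}{4}\right)\right)^{3} = \left(- \frac{3}{4}\right)^{3} = - \frac{27}{64} \approx -0.42188$)
$d = \frac{8082649}{4096}$ ($d = \left(- 4 \left(1 \cdot 5 + 6\right) - \frac{27}{64}\right)^{2} = \left(- 4 \left(5 + 6\right) - \frac{27}{64}\right)^{2} = \left(\left(-4\right) 11 - \frac{27}{64}\right)^{2} = \left(-44 - \frac{27}{64}\right)^{2} = \left(- \frac{2843}{64}\right)^{2} = \frac{8082649}{4096} \approx 1973.3$)
$d \left(-41 + \left(15 - 19\right)\right) = \frac{8082649 \left(-41 + \left(15 - 19\right)\right)}{4096} = \frac{8082649 \left(-41 - 4\right)}{4096} = \frac{8082649}{4096} \left(-45\right) = - \frac{363719205}{4096}$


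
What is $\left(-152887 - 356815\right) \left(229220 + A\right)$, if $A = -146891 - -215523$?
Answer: $-151815760104$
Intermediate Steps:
$A = 68632$ ($A = -146891 + 215523 = 68632$)
$\left(-152887 - 356815\right) \left(229220 + A\right) = \left(-152887 - 356815\right) \left(229220 + 68632\right) = \left(-509702\right) 297852 = -151815760104$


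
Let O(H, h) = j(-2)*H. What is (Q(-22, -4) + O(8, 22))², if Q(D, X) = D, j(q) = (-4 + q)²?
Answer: 70756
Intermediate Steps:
O(H, h) = 36*H (O(H, h) = (-4 - 2)²*H = (-6)²*H = 36*H)
(Q(-22, -4) + O(8, 22))² = (-22 + 36*8)² = (-22 + 288)² = 266² = 70756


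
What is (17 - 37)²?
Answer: 400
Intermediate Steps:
(17 - 37)² = (-20)² = 400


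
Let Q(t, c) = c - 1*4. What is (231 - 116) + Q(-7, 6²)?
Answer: 147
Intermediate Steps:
Q(t, c) = -4 + c (Q(t, c) = c - 4 = -4 + c)
(231 - 116) + Q(-7, 6²) = (231 - 116) + (-4 + 6²) = 115 + (-4 + 36) = 115 + 32 = 147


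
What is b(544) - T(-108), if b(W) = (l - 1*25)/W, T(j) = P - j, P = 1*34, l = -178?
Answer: -77451/544 ≈ -142.37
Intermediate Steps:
P = 34
T(j) = 34 - j
b(W) = -203/W (b(W) = (-178 - 1*25)/W = (-178 - 25)/W = -203/W)
b(544) - T(-108) = -203/544 - (34 - 1*(-108)) = -203*1/544 - (34 + 108) = -203/544 - 1*142 = -203/544 - 142 = -77451/544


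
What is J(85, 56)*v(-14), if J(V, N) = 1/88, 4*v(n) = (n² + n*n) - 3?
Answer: 389/352 ≈ 1.1051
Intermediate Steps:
v(n) = -¾ + n²/2 (v(n) = ((n² + n*n) - 3)/4 = ((n² + n²) - 3)/4 = (2*n² - 3)/4 = (-3 + 2*n²)/4 = -¾ + n²/2)
J(V, N) = 1/88
J(85, 56)*v(-14) = (-¾ + (½)*(-14)²)/88 = (-¾ + (½)*196)/88 = (-¾ + 98)/88 = (1/88)*(389/4) = 389/352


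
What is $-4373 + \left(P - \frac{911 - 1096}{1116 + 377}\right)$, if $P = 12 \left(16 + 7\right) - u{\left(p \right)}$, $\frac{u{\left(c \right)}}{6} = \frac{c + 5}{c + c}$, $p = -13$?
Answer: $- \frac{79552100}{19409} \approx -4098.7$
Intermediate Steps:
$u{\left(c \right)} = \frac{3 \left(5 + c\right)}{c}$ ($u{\left(c \right)} = 6 \frac{c + 5}{c + c} = 6 \frac{5 + c}{2 c} = \frac{3 \left(5 + c\right)}{c}$)
$P = \frac{3564}{13}$ ($P = 12 \left(16 + 7\right) - \left(3 + \frac{15}{-13}\right) = 12 \cdot 23 - \left(3 + 15 \left(- \frac{1}{13}\right)\right) = 276 - \left(3 - \frac{15}{13}\right) = 276 - \frac{24}{13} = \frac{3564}{13} \approx 274.15$)
$-4373 + \left(P - \frac{911 - 1096}{1116 + 377}\right) = -4373 + \left(\frac{3564}{13} - \frac{911 - 1096}{1116 + 377}\right) = -4373 + \left(\frac{3564}{13} - - \frac{185}{1493}\right) = -4373 + \left(\frac{3564}{13} + \frac{185}{1493}\right) = -4373 + \frac{5323457}{19409} = - \frac{79552100}{19409}$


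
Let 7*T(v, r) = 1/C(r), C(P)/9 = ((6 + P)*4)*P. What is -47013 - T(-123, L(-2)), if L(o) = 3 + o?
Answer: -82930933/1764 ≈ -47013.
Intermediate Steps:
C(P) = 9*P*(24 + 4*P) (C(P) = 9*(((6 + P)*4)*P) = 9*((24 + 4*P)*P) = 9*(P*(24 + 4*P)) = 9*P*(24 + 4*P))
T(v, r) = 1/(252*r*(6 + r)) (T(v, r) = 1/(7*((36*r*(6 + r)))) = (1/(36*r*(6 + r)))/7 = 1/(252*r*(6 + r)))
-47013 - T(-123, L(-2)) = -47013 - 1/(252*(3 - 2)*(6 + (3 - 2))) = -47013 - 1/(252*1*(6 + 1)) = -47013 - 1/(252*7) = -47013 - 1*1/1764 = -47013 - 1/1764 = -82930933/1764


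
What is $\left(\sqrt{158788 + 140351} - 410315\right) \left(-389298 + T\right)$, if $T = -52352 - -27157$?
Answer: $170072695295 - 414493 \sqrt{299139} \approx 1.6985 \cdot 10^{11}$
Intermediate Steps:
$T = -25195$ ($T = -52352 + 27157 = -25195$)
$\left(\sqrt{158788 + 140351} - 410315\right) \left(-389298 + T\right) = \left(\sqrt{158788 + 140351} - 410315\right) \left(-389298 - 25195\right) = \left(\sqrt{299139} - 410315\right) \left(-414493\right) = \left(-410315 + \sqrt{299139}\right) \left(-414493\right) = 170072695295 - 414493 \sqrt{299139}$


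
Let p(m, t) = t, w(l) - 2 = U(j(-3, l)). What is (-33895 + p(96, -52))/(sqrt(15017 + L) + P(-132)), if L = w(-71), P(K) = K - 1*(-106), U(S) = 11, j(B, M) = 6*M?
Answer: -441311/7177 - 101841*sqrt(1670)/14354 ≈ -351.43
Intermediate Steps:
P(K) = 106 + K (P(K) = K + 106 = 106 + K)
w(l) = 13 (w(l) = 2 + 11 = 13)
L = 13
(-33895 + p(96, -52))/(sqrt(15017 + L) + P(-132)) = (-33895 - 52)/(sqrt(15017 + 13) + (106 - 132)) = -33947/(sqrt(15030) - 26) = -33947/(3*sqrt(1670) - 26) = -33947/(-26 + 3*sqrt(1670))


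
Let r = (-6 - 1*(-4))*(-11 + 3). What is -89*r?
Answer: -1424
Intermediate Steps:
r = 16 (r = (-6 + 4)*(-8) = -2*(-8) = 16)
-89*r = -89*16 = -1424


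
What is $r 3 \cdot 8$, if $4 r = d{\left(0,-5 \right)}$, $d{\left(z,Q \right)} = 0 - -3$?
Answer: $18$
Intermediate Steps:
$d{\left(z,Q \right)} = 3$ ($d{\left(z,Q \right)} = 0 + 3 = 3$)
$r = \frac{3}{4}$ ($r = \frac{1}{4} \cdot 3 = \frac{3}{4} \approx 0.75$)
$r 3 \cdot 8 = \frac{3}{4} \cdot 3 \cdot 8 = \frac{9}{4} \cdot 8 = 18$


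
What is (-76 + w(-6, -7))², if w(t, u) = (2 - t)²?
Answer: 144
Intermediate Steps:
(-76 + w(-6, -7))² = (-76 + (-2 - 6)²)² = (-76 + (-8)²)² = (-76 + 64)² = (-12)² = 144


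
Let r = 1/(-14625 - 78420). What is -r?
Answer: 1/93045 ≈ 1.0747e-5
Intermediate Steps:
r = -1/93045 (r = 1/(-93045) = -1/93045 ≈ -1.0747e-5)
-r = -1*(-1/93045) = 1/93045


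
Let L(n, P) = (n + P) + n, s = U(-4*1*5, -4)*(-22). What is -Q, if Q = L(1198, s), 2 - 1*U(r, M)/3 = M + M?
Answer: -1736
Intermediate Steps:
U(r, M) = 6 - 6*M (U(r, M) = 6 - 3*(M + M) = 6 - 6*M)
s = -660 (s = (6 - 6*(-4))*(-22) = (6 + 24)*(-22) = 30*(-22) = -660)
L(n, P) = P + 2*n (L(n, P) = (P + n) + n = P + 2*n)
Q = 1736 (Q = -660 + 2*1198 = -660 + 2396 = 1736)
-Q = -1*1736 = -1736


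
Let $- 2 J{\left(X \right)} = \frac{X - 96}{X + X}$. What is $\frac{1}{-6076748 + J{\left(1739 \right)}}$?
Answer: $- \frac{6956}{42269860731} \approx -1.6456 \cdot 10^{-7}$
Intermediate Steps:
$J{\left(X \right)} = - \frac{-96 + X}{4 X}$ ($J{\left(X \right)} = - \frac{\left(X - 96\right) \frac{1}{X + X}}{2} = - \frac{\left(-96 + X\right) \frac{1}{2 X}}{2} = - \frac{\frac{1}{2} \frac{1}{X} \left(-96 + X\right)}{2} = - \frac{-96 + X}{4 X}$)
$\frac{1}{-6076748 + J{\left(1739 \right)}} = \frac{1}{-6076748 + \frac{96 - 1739}{4 \cdot 1739}} = \frac{1}{-6076748 + \frac{1}{4} \cdot \frac{1}{1739} \left(96 - 1739\right)} = \frac{1}{-6076748 + \frac{1}{4} \cdot \frac{1}{1739} \left(-1643\right)} = \frac{1}{-6076748 - \frac{1643}{6956}} = \frac{1}{- \frac{42269860731}{6956}} = - \frac{6956}{42269860731}$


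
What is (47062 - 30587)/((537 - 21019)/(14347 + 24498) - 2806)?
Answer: -639971375/109019552 ≈ -5.8702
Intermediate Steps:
(47062 - 30587)/((537 - 21019)/(14347 + 24498) - 2806) = 16475/(-20482/38845 - 2806) = 16475/(-109019552/38845) = 16475*(-38845/109019552) = -639971375/109019552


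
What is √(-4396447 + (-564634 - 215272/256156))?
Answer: I*√20345364484607103/64039 ≈ 2227.3*I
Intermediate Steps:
√(-4396447 + (-564634 - 215272/256156)) = √(-4396447 + (-564634 - 1*53818/64039)) = √(-4396447 + (-564634 - 53818/64039)) = √(-4396447 - 36158650544/64039) = √(-317702719977/64039) = I*√20345364484607103/64039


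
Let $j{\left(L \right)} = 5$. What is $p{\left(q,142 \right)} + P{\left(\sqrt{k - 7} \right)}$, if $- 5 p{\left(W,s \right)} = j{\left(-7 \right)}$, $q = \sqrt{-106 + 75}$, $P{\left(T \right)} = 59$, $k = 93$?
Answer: $58$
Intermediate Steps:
$q = i \sqrt{31}$ ($q = \sqrt{-31} = i \sqrt{31} \approx 5.5678 i$)
$p{\left(W,s \right)} = -1$ ($p{\left(W,s \right)} = \left(- \frac{1}{5}\right) 5 = -1$)
$p{\left(q,142 \right)} + P{\left(\sqrt{k - 7} \right)} = -1 + 59 = 58$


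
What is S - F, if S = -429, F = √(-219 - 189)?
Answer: -429 - 2*I*√102 ≈ -429.0 - 20.199*I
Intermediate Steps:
F = 2*I*√102 (F = √(-408) = 2*I*√102 ≈ 20.199*I)
S - F = -429 - 2*I*√102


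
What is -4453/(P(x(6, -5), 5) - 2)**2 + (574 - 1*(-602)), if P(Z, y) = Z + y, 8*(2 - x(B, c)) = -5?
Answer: 2096408/2025 ≈ 1035.3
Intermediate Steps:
x(B, c) = 21/8 (x(B, c) = 2 - 1/8*(-5) = 2 + 5/8 = 21/8)
-4453/(P(x(6, -5), 5) - 2)**2 + (574 - 1*(-602)) = -4453/((21/8 + 5) - 2)**2 + (574 - 1*(-602)) = -4453/(61/8 - 2)**2 + (574 + 602) = -4453/((45/8)**2) + 1176 = -4453/2025/64 + 1176 = -4453*64/2025 + 1176 = -284992/2025 + 1176 = 2096408/2025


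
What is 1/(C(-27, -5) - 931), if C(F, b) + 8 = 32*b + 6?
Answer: -1/1093 ≈ -0.00091491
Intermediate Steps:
C(F, b) = -2 + 32*b (C(F, b) = -8 + (32*b + 6) = -8 + (6 + 32*b) = -2 + 32*b)
1/(C(-27, -5) - 931) = 1/((-2 + 32*(-5)) - 931) = 1/((-2 - 160) - 931) = 1/(-162 - 931) = 1/(-1093) = -1/1093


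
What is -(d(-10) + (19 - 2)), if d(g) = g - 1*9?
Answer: 2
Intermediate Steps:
d(g) = -9 + g (d(g) = g - 9 = -9 + g)
-(d(-10) + (19 - 2)) = -((-9 - 10) + (19 - 2)) = -(-19 + 17) = -1*(-2) = 2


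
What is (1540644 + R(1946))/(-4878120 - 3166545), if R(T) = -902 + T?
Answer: -513896/2681555 ≈ -0.19164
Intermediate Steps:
(1540644 + R(1946))/(-4878120 - 3166545) = (1540644 + (-902 + 1946))/(-4878120 - 3166545) = (1540644 + 1044)/(-8044665) = 1541688*(-1/8044665) = -513896/2681555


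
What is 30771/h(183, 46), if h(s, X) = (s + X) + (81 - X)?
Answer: 10257/88 ≈ 116.56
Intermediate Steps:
h(s, X) = 81 + s (h(s, X) = (X + s) + (81 - X) = 81 + s)
30771/h(183, 46) = 30771/(81 + 183) = 30771/264 = 30771*(1/264) = 10257/88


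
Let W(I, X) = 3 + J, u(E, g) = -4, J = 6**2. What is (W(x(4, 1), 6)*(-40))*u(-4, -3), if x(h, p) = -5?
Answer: 6240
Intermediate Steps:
J = 36
W(I, X) = 39 (W(I, X) = 3 + 36 = 39)
(W(x(4, 1), 6)*(-40))*u(-4, -3) = (39*(-40))*(-4) = -1560*(-4) = 6240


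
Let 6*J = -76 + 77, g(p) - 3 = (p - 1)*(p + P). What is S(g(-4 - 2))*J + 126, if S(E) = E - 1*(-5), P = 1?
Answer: 799/6 ≈ 133.17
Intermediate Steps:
g(p) = 3 + (1 + p)*(-1 + p) (g(p) = 3 + (p - 1)*(p + 1) = 3 + (-1 + p)*(1 + p) = 3 + (1 + p)*(-1 + p))
J = ⅙ (J = (-76 + 77)/6 = (⅙)*1 = ⅙ ≈ 0.16667)
S(E) = 5 + E (S(E) = E + 5 = 5 + E)
S(g(-4 - 2))*J + 126 = (5 + (2 + (-4 - 2)²))*(⅙) + 126 = (5 + (2 + (-6)²))*(⅙) + 126 = (5 + (2 + 36))*(⅙) + 126 = (5 + 38)*(⅙) + 126 = 43*(⅙) + 126 = 43/6 + 126 = 799/6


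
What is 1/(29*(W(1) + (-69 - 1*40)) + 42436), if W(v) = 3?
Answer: 1/39362 ≈ 2.5405e-5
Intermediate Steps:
1/(29*(W(1) + (-69 - 1*40)) + 42436) = 1/(29*(3 + (-69 - 1*40)) + 42436) = 1/(29*(3 + (-69 - 40)) + 42436) = 1/(29*(3 - 109) + 42436) = 1/(29*(-106) + 42436) = 1/(-3074 + 42436) = 1/39362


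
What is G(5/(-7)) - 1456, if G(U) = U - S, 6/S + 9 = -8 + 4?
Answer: -132519/91 ≈ -1456.3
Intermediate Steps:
S = -6/13 (S = 6/(-9 + (-8 + 4)) = 6/(-9 - 4) = 6/(-13) = 6*(-1/13) = -6/13 ≈ -0.46154)
G(U) = 6/13 + U (G(U) = U - 1*(-6/13) = U + 6/13 = 6/13 + U)
G(5/(-7)) - 1456 = (6/13 + 5/(-7)) - 1456 = (6/13 - ⅐*5) - 1456 = (6/13 - 5/7) - 1456 = -23/91 - 1456 = -132519/91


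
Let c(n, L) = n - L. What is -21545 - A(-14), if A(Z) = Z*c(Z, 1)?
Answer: -21755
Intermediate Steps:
A(Z) = Z*(-1 + Z) (A(Z) = Z*(Z - 1*1) = Z*(Z - 1) = Z*(-1 + Z))
-21545 - A(-14) = -21545 - (-14)*(-1 - 14) = -21545 - (-14)*(-15) = -21545 - 1*210 = -21545 - 210 = -21755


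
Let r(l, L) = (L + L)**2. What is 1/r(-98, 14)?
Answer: 1/784 ≈ 0.0012755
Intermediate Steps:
r(l, L) = 4*L**2 (r(l, L) = (2*L)**2 = 4*L**2)
1/r(-98, 14) = 1/(4*14**2) = 1/(4*196) = 1/784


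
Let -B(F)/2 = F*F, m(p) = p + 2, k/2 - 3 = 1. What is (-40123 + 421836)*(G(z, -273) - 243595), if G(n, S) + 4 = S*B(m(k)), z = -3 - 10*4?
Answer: -72143375287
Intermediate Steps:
k = 8 (k = 6 + 2*1 = 6 + 2 = 8)
m(p) = 2 + p
z = -43 (z = -3 - 40 = -43)
B(F) = -2*F² (B(F) = -2*F*F = -2*F²)
G(n, S) = -4 - 200*S (G(n, S) = -4 + S*(-2*(2 + 8)²) = -4 + S*(-2*10²) = -4 + S*(-2*100) = -4 + S*(-200) = -4 - 200*S)
(-40123 + 421836)*(G(z, -273) - 243595) = (-40123 + 421836)*((-4 - 200*(-273)) - 243595) = 381713*((-4 + 54600) - 243595) = 381713*(54596 - 243595) = 381713*(-188999) = -72143375287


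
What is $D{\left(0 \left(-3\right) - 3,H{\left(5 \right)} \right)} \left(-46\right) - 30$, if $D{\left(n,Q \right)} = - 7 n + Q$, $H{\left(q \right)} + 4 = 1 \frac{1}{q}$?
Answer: $- \frac{4106}{5} \approx -821.2$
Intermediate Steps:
$H{\left(q \right)} = -4 + \frac{1}{q}$ ($H{\left(q \right)} = -4 + 1 \frac{1}{q} = -4 + \frac{1}{q}$)
$D{\left(n,Q \right)} = Q - 7 n$
$D{\left(0 \left(-3\right) - 3,H{\left(5 \right)} \right)} \left(-46\right) - 30 = \left(\left(-4 + \frac{1}{5}\right) - 7 \left(0 \left(-3\right) - 3\right)\right) \left(-46\right) - 30 = \left(\left(-4 + \frac{1}{5}\right) - 7 \left(0 - 3\right)\right) \left(-46\right) - 30 = \left(- \frac{19}{5} - -21\right) \left(-46\right) - 30 = \left(- \frac{19}{5} + 21\right) \left(-46\right) - 30 = \frac{86}{5} \left(-46\right) - 30 = - \frac{3956}{5} - 30 = - \frac{4106}{5}$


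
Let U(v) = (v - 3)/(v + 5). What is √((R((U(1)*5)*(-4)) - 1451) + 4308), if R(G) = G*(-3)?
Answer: √2837 ≈ 53.263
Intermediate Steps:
U(v) = (-3 + v)/(5 + v)
R(G) = -3*G
√((R((U(1)*5)*(-4)) - 1451) + 4308) = √((-3*((-3 + 1)/(5 + 1))*5*(-4) - 1451) + 4308) = √((-3*(-2/6)*5*(-4) - 1451) + 4308) = √((-3*((⅙)*(-2))*5*(-4) - 1451) + 4308) = √((-3*(-⅓*5)*(-4) - 1451) + 4308) = √((-(-5)*(-4) - 1451) + 4308) = √((-3*20/3 - 1451) + 4308) = √((-20 - 1451) + 4308) = √(-1471 + 4308) = √2837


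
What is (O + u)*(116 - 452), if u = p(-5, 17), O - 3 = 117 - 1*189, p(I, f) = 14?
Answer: 18480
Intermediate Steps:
O = -69 (O = 3 + (117 - 1*189) = 3 + (117 - 189) = 3 - 72 = -69)
u = 14
(O + u)*(116 - 452) = (-69 + 14)*(116 - 452) = -55*(-336) = 18480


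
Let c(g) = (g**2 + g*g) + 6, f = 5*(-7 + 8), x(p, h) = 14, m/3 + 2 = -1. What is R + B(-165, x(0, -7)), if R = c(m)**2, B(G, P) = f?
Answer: 28229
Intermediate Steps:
m = -9 (m = -6 + 3*(-1) = -6 - 3 = -9)
f = 5 (f = 5*1 = 5)
c(g) = 6 + 2*g**2 (c(g) = (g**2 + g**2) + 6 = 2*g**2 + 6 = 6 + 2*g**2)
B(G, P) = 5
R = 28224 (R = (6 + 2*(-9)**2)**2 = (6 + 2*81)**2 = (6 + 162)**2 = 168**2 = 28224)
R + B(-165, x(0, -7)) = 28224 + 5 = 28229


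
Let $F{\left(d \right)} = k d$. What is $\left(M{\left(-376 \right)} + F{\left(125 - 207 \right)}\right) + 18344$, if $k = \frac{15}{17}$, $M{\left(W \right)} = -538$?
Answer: $\frac{301472}{17} \approx 17734.0$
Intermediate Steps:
$k = \frac{15}{17}$ ($k = 15 \cdot \frac{1}{17} = \frac{15}{17} \approx 0.88235$)
$F{\left(d \right)} = \frac{15 d}{17}$
$\left(M{\left(-376 \right)} + F{\left(125 - 207 \right)}\right) + 18344 = \left(-538 + \frac{15 \left(125 - 207\right)}{17}\right) + 18344 = \left(-538 + \frac{15}{17} \left(-82\right)\right) + 18344 = \left(-538 - \frac{1230}{17}\right) + 18344 = - \frac{10376}{17} + 18344 = \frac{301472}{17}$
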